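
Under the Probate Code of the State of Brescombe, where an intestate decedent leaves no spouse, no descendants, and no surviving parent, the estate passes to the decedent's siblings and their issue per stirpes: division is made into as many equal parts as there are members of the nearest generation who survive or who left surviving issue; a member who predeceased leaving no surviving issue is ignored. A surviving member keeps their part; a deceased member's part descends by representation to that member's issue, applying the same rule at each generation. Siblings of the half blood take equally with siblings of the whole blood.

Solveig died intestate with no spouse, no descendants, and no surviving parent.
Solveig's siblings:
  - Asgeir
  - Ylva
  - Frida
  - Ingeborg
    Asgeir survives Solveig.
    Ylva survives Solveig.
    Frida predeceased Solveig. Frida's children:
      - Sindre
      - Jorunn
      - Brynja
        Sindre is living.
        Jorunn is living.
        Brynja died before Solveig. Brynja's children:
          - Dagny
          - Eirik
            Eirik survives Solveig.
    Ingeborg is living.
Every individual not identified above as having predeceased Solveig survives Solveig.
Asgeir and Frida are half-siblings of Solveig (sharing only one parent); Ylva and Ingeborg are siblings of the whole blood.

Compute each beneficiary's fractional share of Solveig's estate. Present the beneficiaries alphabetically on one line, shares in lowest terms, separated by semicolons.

No spouse, descendants, or parent survives, so the estate passes to Solveig's siblings per stirpes.
Half-blood and whole-blood siblings take equally under the stated rule.
The estate is divided into 4 equal shares of 1/4 among Asgeir, Ylva, Frida, Ingeborg.
Asgeir is living and takes 1/4.
Ylva is living and takes 1/4.
Frida predeceased; the 1/4 allotted to Frida's branch passes to Frida's issue by representation.
The 1/4 is divided into 3 equal shares of 1/12 among Sindre, Jorunn, Brynja.
Sindre is living and takes 1/12.
Jorunn is living and takes 1/12.
Brynja predeceased; the 1/12 allotted to Brynja's branch passes to Brynja's issue by representation.
The 1/12 is divided into 2 equal shares of 1/24 among Dagny, Eirik.
Dagny is living and takes 1/24.
Eirik is living and takes 1/24.
Ingeborg is living and takes 1/4.

Asgeir 1/4; Dagny 1/24; Eirik 1/24; Ingeborg 1/4; Jorunn 1/12; Sindre 1/12; Ylva 1/4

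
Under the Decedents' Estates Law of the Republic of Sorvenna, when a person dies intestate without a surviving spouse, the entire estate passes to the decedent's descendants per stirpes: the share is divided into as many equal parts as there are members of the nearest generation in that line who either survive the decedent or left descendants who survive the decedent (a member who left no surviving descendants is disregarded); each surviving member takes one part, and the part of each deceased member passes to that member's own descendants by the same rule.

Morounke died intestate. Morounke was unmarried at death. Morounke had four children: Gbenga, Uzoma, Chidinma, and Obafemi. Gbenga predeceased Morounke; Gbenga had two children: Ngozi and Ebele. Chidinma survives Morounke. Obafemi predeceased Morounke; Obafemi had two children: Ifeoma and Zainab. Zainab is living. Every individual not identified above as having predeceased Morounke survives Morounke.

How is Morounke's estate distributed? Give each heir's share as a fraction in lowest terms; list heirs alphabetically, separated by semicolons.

There is no surviving spouse, so the entire estate passes to Morounke's descendants per stirpes.
The estate is divided into 4 equal shares of 1/4 among Gbenga, Uzoma, Chidinma, Obafemi.
Gbenga predeceased; the 1/4 allotted to Gbenga's branch passes to Gbenga's issue by representation.
The 1/4 is divided into 2 equal shares of 1/8 among Ngozi, Ebele.
Ngozi is living and takes 1/8.
Ebele is living and takes 1/8.
Uzoma is living and takes 1/4.
Chidinma is living and takes 1/4.
Obafemi predeceased; the 1/4 allotted to Obafemi's branch passes to Obafemi's issue by representation.
The 1/4 is divided into 2 equal shares of 1/8 among Ifeoma, Zainab.
Ifeoma is living and takes 1/8.
Zainab is living and takes 1/8.

Chidinma 1/4; Ebele 1/8; Ifeoma 1/8; Ngozi 1/8; Uzoma 1/4; Zainab 1/8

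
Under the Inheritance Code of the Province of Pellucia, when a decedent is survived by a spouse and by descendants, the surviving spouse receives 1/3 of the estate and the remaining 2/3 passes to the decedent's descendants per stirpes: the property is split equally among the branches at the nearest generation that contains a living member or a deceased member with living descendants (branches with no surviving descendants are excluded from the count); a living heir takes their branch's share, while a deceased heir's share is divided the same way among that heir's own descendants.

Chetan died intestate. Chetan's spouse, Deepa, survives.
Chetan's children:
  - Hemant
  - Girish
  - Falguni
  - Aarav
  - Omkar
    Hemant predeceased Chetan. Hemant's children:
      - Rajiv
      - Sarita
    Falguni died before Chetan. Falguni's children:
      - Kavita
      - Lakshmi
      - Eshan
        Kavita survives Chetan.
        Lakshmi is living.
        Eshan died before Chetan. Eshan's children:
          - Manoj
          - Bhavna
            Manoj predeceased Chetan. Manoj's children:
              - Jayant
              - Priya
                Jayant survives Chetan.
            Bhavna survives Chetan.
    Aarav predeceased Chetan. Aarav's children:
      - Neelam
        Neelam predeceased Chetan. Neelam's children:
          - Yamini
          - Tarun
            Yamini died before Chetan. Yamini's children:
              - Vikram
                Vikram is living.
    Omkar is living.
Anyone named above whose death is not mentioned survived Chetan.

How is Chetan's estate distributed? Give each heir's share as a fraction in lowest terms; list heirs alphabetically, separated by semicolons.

Deepa, as surviving spouse, takes 1/3.
The remaining 2/3 passes to Chetan's descendants per stirpes.
The 2/3 is divided into 5 equal shares of 2/15 among Hemant, Girish, Falguni, Aarav, Omkar.
Hemant predeceased; the 2/15 allotted to Hemant's branch passes to Hemant's issue by representation.
The 2/15 is divided into 2 equal shares of 1/15 among Rajiv, Sarita.
Rajiv is living and takes 1/15.
Sarita is living and takes 1/15.
Girish is living and takes 2/15.
Falguni predeceased; the 2/15 allotted to Falguni's branch passes to Falguni's issue by representation.
The 2/15 is divided into 3 equal shares of 2/45 among Kavita, Lakshmi, Eshan.
Kavita is living and takes 2/45.
Lakshmi is living and takes 2/45.
Eshan predeceased; the 2/45 allotted to Eshan's branch passes to Eshan's issue by representation.
The 2/45 is divided into 2 equal shares of 1/45 among Manoj, Bhavna.
Manoj predeceased; the 1/45 allotted to Manoj's branch passes to Manoj's issue by representation.
The 1/45 is divided into 2 equal shares of 1/90 among Jayant, Priya.
Jayant is living and takes 1/90.
Priya is living and takes 1/90.
Bhavna is living and takes 1/45.
Aarav predeceased; the 2/15 allotted to Aarav's branch passes to Aarav's issue by representation.
Neelam's line is the sole branch at this level, so the full 2/15 passes to Neelam's issue by representation.
The 2/15 is divided into 2 equal shares of 1/15 among Yamini, Tarun.
Yamini predeceased; the 1/15 allotted to Yamini's branch passes to Yamini's issue by representation.
Vikram is the sole taker at this level and receives the full 1/15.
Tarun is living and takes 1/15.
Omkar is living and takes 2/15.

Bhavna 1/45; Deepa 1/3; Girish 2/15; Jayant 1/90; Kavita 2/45; Lakshmi 2/45; Omkar 2/15; Priya 1/90; Rajiv 1/15; Sarita 1/15; Tarun 1/15; Vikram 1/15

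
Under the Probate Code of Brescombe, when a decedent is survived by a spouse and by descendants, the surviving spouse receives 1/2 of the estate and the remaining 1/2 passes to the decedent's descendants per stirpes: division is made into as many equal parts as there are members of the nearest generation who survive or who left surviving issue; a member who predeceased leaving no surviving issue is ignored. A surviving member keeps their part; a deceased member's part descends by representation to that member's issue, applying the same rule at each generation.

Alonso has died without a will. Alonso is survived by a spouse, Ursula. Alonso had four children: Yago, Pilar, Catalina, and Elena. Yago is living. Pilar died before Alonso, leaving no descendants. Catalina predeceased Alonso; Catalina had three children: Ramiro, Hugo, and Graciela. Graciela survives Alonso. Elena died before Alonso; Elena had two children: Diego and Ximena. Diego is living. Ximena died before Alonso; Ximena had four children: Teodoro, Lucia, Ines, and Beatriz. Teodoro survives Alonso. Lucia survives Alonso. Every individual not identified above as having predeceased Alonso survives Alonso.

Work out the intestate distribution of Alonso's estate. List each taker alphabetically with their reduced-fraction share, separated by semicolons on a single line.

Ursula, as surviving spouse, takes 1/2.
The remaining 1/2 passes to Alonso's descendants per stirpes.
Pilar left no surviving issue, so that branch lapses and is disregarded.
The 1/2 is divided into 3 equal shares of 1/6 among Yago, Catalina, Elena.
Yago is living and takes 1/6.
Catalina predeceased; the 1/6 allotted to Catalina's branch passes to Catalina's issue by representation.
The 1/6 is divided into 3 equal shares of 1/18 among Ramiro, Hugo, Graciela.
Ramiro is living and takes 1/18.
Hugo is living and takes 1/18.
Graciela is living and takes 1/18.
Elena predeceased; the 1/6 allotted to Elena's branch passes to Elena's issue by representation.
The 1/6 is divided into 2 equal shares of 1/12 among Diego, Ximena.
Diego is living and takes 1/12.
Ximena predeceased; the 1/12 allotted to Ximena's branch passes to Ximena's issue by representation.
The 1/12 is divided into 4 equal shares of 1/48 among Teodoro, Lucia, Ines, Beatriz.
Teodoro is living and takes 1/48.
Lucia is living and takes 1/48.
Ines is living and takes 1/48.
Beatriz is living and takes 1/48.

Beatriz 1/48; Diego 1/12; Graciela 1/18; Hugo 1/18; Ines 1/48; Lucia 1/48; Ramiro 1/18; Teodoro 1/48; Ursula 1/2; Yago 1/6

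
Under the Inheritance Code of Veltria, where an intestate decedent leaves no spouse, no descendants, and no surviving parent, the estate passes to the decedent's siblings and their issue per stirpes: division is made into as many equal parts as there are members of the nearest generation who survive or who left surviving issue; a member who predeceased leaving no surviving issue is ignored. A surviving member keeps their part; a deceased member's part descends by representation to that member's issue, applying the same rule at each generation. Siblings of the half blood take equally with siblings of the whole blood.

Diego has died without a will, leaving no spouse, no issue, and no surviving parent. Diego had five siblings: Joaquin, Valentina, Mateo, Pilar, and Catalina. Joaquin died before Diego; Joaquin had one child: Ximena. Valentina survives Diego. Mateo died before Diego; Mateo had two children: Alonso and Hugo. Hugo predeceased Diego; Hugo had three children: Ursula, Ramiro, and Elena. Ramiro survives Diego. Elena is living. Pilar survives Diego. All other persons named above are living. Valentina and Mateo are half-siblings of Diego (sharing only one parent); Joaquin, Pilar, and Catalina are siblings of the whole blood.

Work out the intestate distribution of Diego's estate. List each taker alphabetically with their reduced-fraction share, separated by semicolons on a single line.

No spouse, descendants, or parent survives, so the estate passes to Diego's siblings per stirpes.
Half-blood and whole-blood siblings take equally under the stated rule.
The estate is divided into 5 equal shares of 1/5 among Joaquin, Valentina, Mateo, Pilar, Catalina.
Joaquin predeceased; the 1/5 allotted to Joaquin's branch passes to Joaquin's issue by representation.
Ximena is the sole taker at this level and receives the full 1/5.
Valentina is living and takes 1/5.
Mateo predeceased; the 1/5 allotted to Mateo's branch passes to Mateo's issue by representation.
The 1/5 is divided into 2 equal shares of 1/10 among Alonso, Hugo.
Alonso is living and takes 1/10.
Hugo predeceased; the 1/10 allotted to Hugo's branch passes to Hugo's issue by representation.
The 1/10 is divided into 3 equal shares of 1/30 among Ursula, Ramiro, Elena.
Ursula is living and takes 1/30.
Ramiro is living and takes 1/30.
Elena is living and takes 1/30.
Pilar is living and takes 1/5.
Catalina is living and takes 1/5.

Alonso 1/10; Catalina 1/5; Elena 1/30; Pilar 1/5; Ramiro 1/30; Ursula 1/30; Valentina 1/5; Ximena 1/5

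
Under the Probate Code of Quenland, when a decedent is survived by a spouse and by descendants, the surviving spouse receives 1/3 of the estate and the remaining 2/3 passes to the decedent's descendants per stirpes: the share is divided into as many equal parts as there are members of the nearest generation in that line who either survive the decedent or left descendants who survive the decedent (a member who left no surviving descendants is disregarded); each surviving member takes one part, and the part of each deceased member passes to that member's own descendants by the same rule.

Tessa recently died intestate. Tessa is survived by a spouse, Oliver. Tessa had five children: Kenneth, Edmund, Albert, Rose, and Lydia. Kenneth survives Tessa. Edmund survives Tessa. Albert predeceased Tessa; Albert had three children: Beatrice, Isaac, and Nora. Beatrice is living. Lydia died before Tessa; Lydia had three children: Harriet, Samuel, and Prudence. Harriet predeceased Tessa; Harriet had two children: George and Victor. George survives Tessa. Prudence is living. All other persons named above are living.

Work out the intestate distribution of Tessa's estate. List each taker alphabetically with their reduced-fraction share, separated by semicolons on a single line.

Beatrice 2/45; Edmund 2/15; George 1/45; Isaac 2/45; Kenneth 2/15; Nora 2/45; Oliver 1/3; Prudence 2/45; Rose 2/15; Samuel 2/45; Victor 1/45

Oliver, as surviving spouse, takes 1/3.
The remaining 2/3 passes to Tessa's descendants per stirpes.
The 2/3 is divided into 5 equal shares of 2/15 among Kenneth, Edmund, Albert, Rose, Lydia.
Kenneth is living and takes 2/15.
Edmund is living and takes 2/15.
Albert predeceased; the 2/15 allotted to Albert's branch passes to Albert's issue by representation.
The 2/15 is divided into 3 equal shares of 2/45 among Beatrice, Isaac, Nora.
Beatrice is living and takes 2/45.
Isaac is living and takes 2/45.
Nora is living and takes 2/45.
Rose is living and takes 2/15.
Lydia predeceased; the 2/15 allotted to Lydia's branch passes to Lydia's issue by representation.
The 2/15 is divided into 3 equal shares of 2/45 among Harriet, Samuel, Prudence.
Harriet predeceased; the 2/45 allotted to Harriet's branch passes to Harriet's issue by representation.
The 2/45 is divided into 2 equal shares of 1/45 among George, Victor.
George is living and takes 1/45.
Victor is living and takes 1/45.
Samuel is living and takes 2/45.
Prudence is living and takes 2/45.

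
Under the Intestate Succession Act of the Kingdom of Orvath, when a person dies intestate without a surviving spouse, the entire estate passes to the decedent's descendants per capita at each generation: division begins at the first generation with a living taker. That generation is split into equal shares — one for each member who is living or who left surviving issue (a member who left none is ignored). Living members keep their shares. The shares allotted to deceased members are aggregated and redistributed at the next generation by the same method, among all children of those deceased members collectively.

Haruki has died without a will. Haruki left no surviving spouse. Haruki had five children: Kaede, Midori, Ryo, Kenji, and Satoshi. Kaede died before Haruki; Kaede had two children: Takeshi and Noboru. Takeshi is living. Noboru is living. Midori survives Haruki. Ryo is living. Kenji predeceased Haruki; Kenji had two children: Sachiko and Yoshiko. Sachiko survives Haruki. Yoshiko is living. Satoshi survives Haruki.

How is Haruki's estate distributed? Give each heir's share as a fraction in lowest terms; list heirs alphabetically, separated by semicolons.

Midori 1/5; Noboru 1/10; Ryo 1/5; Sachiko 1/10; Satoshi 1/5; Takeshi 1/10; Yoshiko 1/10

There is no surviving spouse, so the entire estate passes to Haruki's descendants per capita at each generation.
At generation 1 (Kaede, Midori, Ryo, Kenji, Satoshi) there are 5 shares of (1)/5 = 1/5 each.
Living: Midori, Ryo, and Satoshi — each takes 1/5.
Deceased: Kaede and Kenji. Their combined 2/5 is pooled and carried to generation 2.
At generation 2 (Takeshi, Noboru, Sachiko, Yoshiko) there are 4 shares of (2/5)/4 = 1/10 each.
Living: Takeshi, Noboru, Sachiko, and Yoshiko — each takes 1/10.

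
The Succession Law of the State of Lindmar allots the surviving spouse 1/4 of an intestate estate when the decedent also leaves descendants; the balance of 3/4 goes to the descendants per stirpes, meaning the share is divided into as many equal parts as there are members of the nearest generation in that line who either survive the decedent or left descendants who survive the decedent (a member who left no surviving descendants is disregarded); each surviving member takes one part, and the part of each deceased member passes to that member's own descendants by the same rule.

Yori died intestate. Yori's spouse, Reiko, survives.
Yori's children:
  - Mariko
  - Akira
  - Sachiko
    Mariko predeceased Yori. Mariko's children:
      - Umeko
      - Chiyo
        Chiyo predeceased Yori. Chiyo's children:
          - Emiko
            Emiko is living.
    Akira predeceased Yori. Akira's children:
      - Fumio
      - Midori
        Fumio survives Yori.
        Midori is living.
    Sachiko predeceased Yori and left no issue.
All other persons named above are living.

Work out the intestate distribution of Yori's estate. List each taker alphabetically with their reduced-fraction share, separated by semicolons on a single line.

Emiko 3/16; Fumio 3/16; Midori 3/16; Reiko 1/4; Umeko 3/16

Reiko, as surviving spouse, takes 1/4.
The remaining 3/4 passes to Yori's descendants per stirpes.
Sachiko left no surviving issue, so that branch lapses and is disregarded.
The 3/4 is divided into 2 equal shares of 3/8 among Mariko, Akira.
Mariko predeceased; the 3/8 allotted to Mariko's branch passes to Mariko's issue by representation.
The 3/8 is divided into 2 equal shares of 3/16 among Umeko, Chiyo.
Umeko is living and takes 3/16.
Chiyo predeceased; the 3/16 allotted to Chiyo's branch passes to Chiyo's issue by representation.
Emiko is the sole taker at this level and receives the full 3/16.
Akira predeceased; the 3/8 allotted to Akira's branch passes to Akira's issue by representation.
The 3/8 is divided into 2 equal shares of 3/16 among Fumio, Midori.
Fumio is living and takes 3/16.
Midori is living and takes 3/16.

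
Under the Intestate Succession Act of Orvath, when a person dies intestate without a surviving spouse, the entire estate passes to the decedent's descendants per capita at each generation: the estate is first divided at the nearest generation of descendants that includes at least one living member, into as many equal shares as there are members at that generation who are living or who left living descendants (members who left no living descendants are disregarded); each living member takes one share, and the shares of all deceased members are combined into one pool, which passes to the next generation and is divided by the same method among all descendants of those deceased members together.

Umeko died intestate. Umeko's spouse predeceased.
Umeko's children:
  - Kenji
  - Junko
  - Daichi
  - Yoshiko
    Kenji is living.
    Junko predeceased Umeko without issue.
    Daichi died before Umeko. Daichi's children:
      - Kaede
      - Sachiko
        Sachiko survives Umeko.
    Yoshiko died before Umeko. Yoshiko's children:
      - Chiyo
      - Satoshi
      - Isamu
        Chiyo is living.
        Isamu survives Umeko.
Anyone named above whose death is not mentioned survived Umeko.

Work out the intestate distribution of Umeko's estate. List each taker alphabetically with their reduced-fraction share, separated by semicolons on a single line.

Chiyo 2/15; Isamu 2/15; Kaede 2/15; Kenji 1/3; Sachiko 2/15; Satoshi 2/15

There is no surviving spouse, so the entire estate passes to Umeko's descendants per capita at each generation.
At generation 1 (Kenji, Daichi, Yoshiko) there are 3 shares of (1)/3 = 1/3 each.
Living: Kenji — each takes 1/3.
Deceased: Daichi and Yoshiko. Their combined 2/3 is pooled and carried to generation 2.
At generation 2 (Kaede, Sachiko, Chiyo, Satoshi, Isamu) there are 5 shares of (2/3)/5 = 2/15 each.
Living: Kaede, Sachiko, Chiyo, Satoshi, and Isamu — each takes 2/15.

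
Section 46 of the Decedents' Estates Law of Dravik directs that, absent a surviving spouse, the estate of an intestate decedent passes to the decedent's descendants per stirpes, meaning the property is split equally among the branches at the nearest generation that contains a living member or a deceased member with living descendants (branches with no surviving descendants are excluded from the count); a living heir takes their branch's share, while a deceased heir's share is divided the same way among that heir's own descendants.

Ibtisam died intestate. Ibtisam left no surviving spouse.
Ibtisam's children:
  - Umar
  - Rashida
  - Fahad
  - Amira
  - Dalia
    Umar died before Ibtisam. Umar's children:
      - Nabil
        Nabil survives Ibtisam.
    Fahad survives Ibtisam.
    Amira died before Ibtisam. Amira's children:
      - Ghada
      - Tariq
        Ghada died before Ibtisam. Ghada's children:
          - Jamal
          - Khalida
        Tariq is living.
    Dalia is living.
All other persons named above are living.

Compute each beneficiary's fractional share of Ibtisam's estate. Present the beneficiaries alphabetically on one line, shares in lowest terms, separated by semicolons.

There is no surviving spouse, so the entire estate passes to Ibtisam's descendants per stirpes.
The estate is divided into 5 equal shares of 1/5 among Umar, Rashida, Fahad, Amira, Dalia.
Umar predeceased; the 1/5 allotted to Umar's branch passes to Umar's issue by representation.
Nabil is the sole taker at this level and receives the full 1/5.
Rashida is living and takes 1/5.
Fahad is living and takes 1/5.
Amira predeceased; the 1/5 allotted to Amira's branch passes to Amira's issue by representation.
The 1/5 is divided into 2 equal shares of 1/10 among Ghada, Tariq.
Ghada predeceased; the 1/10 allotted to Ghada's branch passes to Ghada's issue by representation.
The 1/10 is divided into 2 equal shares of 1/20 among Jamal, Khalida.
Jamal is living and takes 1/20.
Khalida is living and takes 1/20.
Tariq is living and takes 1/10.
Dalia is living and takes 1/5.

Dalia 1/5; Fahad 1/5; Jamal 1/20; Khalida 1/20; Nabil 1/5; Rashida 1/5; Tariq 1/10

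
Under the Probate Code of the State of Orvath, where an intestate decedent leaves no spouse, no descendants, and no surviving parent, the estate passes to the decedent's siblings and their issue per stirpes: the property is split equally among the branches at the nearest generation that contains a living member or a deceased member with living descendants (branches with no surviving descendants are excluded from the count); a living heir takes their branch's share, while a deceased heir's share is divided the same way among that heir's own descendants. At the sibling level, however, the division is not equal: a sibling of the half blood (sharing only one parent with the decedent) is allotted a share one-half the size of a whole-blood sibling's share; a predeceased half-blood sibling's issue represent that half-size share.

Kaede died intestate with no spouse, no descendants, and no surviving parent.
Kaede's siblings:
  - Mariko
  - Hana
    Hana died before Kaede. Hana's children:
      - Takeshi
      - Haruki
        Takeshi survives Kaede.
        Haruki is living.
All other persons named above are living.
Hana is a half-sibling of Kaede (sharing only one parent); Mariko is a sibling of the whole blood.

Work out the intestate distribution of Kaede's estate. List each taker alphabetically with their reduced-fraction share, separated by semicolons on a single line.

No spouse, descendants, or parent survives, so the estate passes to Kaede's siblings per stirpes.
Half-blood siblings count for one-half the weight of whole-blood siblings at the initial division.
Dividing 1 in proportion to weights (total weight 3/2): Mariko (weight 1) → 2/3; Hana (weight 1/2) → 1/3.
Mariko is living and takes 2/3.
Hana predeceased; the 1/3 allotted to Hana's branch passes to Hana's issue by representation.
The 1/3 is divided into 2 equal shares of 1/6 among Takeshi, Haruki.
Takeshi is living and takes 1/6.
Haruki is living and takes 1/6.

Haruki 1/6; Mariko 2/3; Takeshi 1/6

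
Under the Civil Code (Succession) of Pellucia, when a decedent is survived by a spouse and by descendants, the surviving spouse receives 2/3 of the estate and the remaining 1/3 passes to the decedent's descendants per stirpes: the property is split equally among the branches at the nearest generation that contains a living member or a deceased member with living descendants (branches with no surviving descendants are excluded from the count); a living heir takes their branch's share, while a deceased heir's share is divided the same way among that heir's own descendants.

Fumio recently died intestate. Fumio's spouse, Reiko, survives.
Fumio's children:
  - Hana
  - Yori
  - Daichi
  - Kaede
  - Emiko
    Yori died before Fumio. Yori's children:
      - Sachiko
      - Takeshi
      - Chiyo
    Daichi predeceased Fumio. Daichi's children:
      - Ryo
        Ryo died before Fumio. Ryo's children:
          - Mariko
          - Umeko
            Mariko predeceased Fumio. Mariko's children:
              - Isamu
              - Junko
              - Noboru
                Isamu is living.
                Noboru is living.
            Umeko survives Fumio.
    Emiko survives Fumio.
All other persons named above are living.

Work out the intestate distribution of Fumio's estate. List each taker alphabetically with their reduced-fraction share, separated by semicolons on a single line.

Chiyo 1/45; Emiko 1/15; Hana 1/15; Isamu 1/90; Junko 1/90; Kaede 1/15; Noboru 1/90; Reiko 2/3; Sachiko 1/45; Takeshi 1/45; Umeko 1/30

Reiko, as surviving spouse, takes 2/3.
The remaining 1/3 passes to Fumio's descendants per stirpes.
The 1/3 is divided into 5 equal shares of 1/15 among Hana, Yori, Daichi, Kaede, Emiko.
Hana is living and takes 1/15.
Yori predeceased; the 1/15 allotted to Yori's branch passes to Yori's issue by representation.
The 1/15 is divided into 3 equal shares of 1/45 among Sachiko, Takeshi, Chiyo.
Sachiko is living and takes 1/45.
Takeshi is living and takes 1/45.
Chiyo is living and takes 1/45.
Daichi predeceased; the 1/15 allotted to Daichi's branch passes to Daichi's issue by representation.
Ryo's line is the sole branch at this level, so the full 1/15 passes to Ryo's issue by representation.
The 1/15 is divided into 2 equal shares of 1/30 among Mariko, Umeko.
Mariko predeceased; the 1/30 allotted to Mariko's branch passes to Mariko's issue by representation.
The 1/30 is divided into 3 equal shares of 1/90 among Isamu, Junko, Noboru.
Isamu is living and takes 1/90.
Junko is living and takes 1/90.
Noboru is living and takes 1/90.
Umeko is living and takes 1/30.
Kaede is living and takes 1/15.
Emiko is living and takes 1/15.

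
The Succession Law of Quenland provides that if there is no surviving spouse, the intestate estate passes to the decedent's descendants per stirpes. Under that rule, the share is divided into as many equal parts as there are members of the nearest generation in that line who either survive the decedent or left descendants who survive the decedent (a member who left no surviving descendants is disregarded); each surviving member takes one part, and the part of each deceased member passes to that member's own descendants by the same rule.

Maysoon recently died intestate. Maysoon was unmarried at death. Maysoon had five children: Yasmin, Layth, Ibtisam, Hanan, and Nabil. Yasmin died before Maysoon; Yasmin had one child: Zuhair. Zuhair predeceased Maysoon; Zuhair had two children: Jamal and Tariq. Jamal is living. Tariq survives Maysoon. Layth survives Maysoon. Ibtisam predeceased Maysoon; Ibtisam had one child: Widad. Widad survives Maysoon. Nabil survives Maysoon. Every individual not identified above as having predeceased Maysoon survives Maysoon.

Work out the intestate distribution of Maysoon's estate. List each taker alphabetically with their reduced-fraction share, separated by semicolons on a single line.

Hanan 1/5; Jamal 1/10; Layth 1/5; Nabil 1/5; Tariq 1/10; Widad 1/5

There is no surviving spouse, so the entire estate passes to Maysoon's descendants per stirpes.
The estate is divided into 5 equal shares of 1/5 among Yasmin, Layth, Ibtisam, Hanan, Nabil.
Yasmin predeceased; the 1/5 allotted to Yasmin's branch passes to Yasmin's issue by representation.
Zuhair's line is the sole branch at this level, so the full 1/5 passes to Zuhair's issue by representation.
The 1/5 is divided into 2 equal shares of 1/10 among Jamal, Tariq.
Jamal is living and takes 1/10.
Tariq is living and takes 1/10.
Layth is living and takes 1/5.
Ibtisam predeceased; the 1/5 allotted to Ibtisam's branch passes to Ibtisam's issue by representation.
Widad is the sole taker at this level and receives the full 1/5.
Hanan is living and takes 1/5.
Nabil is living and takes 1/5.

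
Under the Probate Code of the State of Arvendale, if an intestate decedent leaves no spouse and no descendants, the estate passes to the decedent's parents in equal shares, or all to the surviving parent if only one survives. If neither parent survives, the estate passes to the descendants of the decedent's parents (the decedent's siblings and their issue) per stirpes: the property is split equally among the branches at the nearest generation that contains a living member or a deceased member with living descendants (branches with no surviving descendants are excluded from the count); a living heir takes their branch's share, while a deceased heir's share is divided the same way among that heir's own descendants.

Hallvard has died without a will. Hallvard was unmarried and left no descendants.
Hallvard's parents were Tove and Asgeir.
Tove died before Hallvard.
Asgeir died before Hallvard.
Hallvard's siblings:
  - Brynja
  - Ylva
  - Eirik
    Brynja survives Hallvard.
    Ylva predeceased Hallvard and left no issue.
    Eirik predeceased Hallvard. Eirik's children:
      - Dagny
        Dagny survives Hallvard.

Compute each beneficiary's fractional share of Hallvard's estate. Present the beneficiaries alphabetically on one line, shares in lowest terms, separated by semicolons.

Neither parent survives and there are no descendants, so the estate passes to Hallvard's siblings and their issue per stirpes.
Ylva left no surviving issue, so that branch lapses and is disregarded.
The estate is divided into 2 equal shares of 1/2 among Brynja, Eirik.
Brynja is living and takes 1/2.
Eirik predeceased; the 1/2 allotted to Eirik's branch passes to Eirik's issue by representation.
Dagny is the sole taker at this level and receives the full 1/2.

Brynja 1/2; Dagny 1/2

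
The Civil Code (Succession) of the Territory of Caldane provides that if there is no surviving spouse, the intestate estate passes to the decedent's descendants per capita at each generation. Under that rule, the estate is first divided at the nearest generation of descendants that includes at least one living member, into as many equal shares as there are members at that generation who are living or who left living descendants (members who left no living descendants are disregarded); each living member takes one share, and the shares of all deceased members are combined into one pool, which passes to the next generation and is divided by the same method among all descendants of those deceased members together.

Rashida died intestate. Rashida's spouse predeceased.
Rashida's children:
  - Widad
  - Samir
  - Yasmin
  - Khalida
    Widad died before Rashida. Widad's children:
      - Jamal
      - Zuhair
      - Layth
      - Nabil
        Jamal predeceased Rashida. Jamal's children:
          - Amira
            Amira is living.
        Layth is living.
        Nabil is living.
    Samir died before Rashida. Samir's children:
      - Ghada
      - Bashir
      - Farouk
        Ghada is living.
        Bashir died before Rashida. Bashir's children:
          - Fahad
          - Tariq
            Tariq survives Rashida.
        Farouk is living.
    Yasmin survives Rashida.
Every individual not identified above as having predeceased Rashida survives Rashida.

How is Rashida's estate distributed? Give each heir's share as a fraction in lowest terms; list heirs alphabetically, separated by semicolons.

There is no surviving spouse, so the entire estate passes to Rashida's descendants per capita at each generation.
At generation 1 (Widad, Samir, Yasmin, Khalida) there are 4 shares of (1)/4 = 1/4 each.
Living: Yasmin and Khalida — each takes 1/4.
Deceased: Widad and Samir. Their combined 1/2 is pooled and carried to generation 2.
At generation 2 (Jamal, Zuhair, Layth, Nabil, Ghada, Bashir, Farouk) there are 7 shares of (1/2)/7 = 1/14 each.
Living: Zuhair, Layth, Nabil, Ghada, and Farouk — each takes 1/14.
Deceased: Jamal and Bashir. Their combined 1/7 is pooled and carried to generation 3.
At generation 3 (Amira, Fahad, Tariq) there are 3 shares of (1/7)/3 = 1/21 each.
Living: Amira, Fahad, and Tariq — each takes 1/21.

Amira 1/21; Fahad 1/21; Farouk 1/14; Ghada 1/14; Khalida 1/4; Layth 1/14; Nabil 1/14; Tariq 1/21; Yasmin 1/4; Zuhair 1/14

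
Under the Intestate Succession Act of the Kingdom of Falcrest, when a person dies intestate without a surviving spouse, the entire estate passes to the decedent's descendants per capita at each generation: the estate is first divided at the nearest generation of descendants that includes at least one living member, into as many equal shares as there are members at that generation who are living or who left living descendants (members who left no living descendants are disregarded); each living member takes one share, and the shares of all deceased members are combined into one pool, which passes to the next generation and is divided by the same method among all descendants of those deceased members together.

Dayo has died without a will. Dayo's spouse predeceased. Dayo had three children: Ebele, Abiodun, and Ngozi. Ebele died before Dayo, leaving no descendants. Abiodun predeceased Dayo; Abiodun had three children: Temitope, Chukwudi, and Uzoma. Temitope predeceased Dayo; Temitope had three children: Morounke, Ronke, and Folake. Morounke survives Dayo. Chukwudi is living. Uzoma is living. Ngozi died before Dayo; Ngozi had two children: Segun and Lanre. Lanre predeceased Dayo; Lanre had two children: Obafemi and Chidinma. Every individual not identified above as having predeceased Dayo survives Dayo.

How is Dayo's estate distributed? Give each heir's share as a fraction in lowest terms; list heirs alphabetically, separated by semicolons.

There is no surviving spouse, so the entire estate passes to Dayo's descendants per capita at each generation.
No one at generation 1 (Abiodun, Ngozi) is living; moving to the next generation.
At generation 2 (Temitope, Chukwudi, Uzoma, Segun, Lanre) there are 5 shares of (1)/5 = 1/5 each.
Living: Chukwudi, Uzoma, and Segun — each takes 1/5.
Deceased: Temitope and Lanre. Their combined 2/5 is pooled and carried to generation 3.
At generation 3 (Morounke, Ronke, Folake, Obafemi, Chidinma) there are 5 shares of (2/5)/5 = 2/25 each.
Living: Morounke, Ronke, Folake, Obafemi, and Chidinma — each takes 2/25.

Chidinma 2/25; Chukwudi 1/5; Folake 2/25; Morounke 2/25; Obafemi 2/25; Ronke 2/25; Segun 1/5; Uzoma 1/5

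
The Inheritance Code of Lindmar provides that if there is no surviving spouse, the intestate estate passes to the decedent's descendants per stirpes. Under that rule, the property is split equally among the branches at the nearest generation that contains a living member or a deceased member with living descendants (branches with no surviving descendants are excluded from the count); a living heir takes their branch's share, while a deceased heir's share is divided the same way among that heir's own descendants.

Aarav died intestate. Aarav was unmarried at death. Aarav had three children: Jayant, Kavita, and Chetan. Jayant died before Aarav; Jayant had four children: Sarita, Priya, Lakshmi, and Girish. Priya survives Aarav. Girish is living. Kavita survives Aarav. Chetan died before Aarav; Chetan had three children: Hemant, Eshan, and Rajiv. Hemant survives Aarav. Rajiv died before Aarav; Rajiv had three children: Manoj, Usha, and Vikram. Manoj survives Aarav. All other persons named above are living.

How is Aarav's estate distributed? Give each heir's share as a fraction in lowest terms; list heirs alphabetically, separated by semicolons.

There is no surviving spouse, so the entire estate passes to Aarav's descendants per stirpes.
The estate is divided into 3 equal shares of 1/3 among Jayant, Kavita, Chetan.
Jayant predeceased; the 1/3 allotted to Jayant's branch passes to Jayant's issue by representation.
The 1/3 is divided into 4 equal shares of 1/12 among Sarita, Priya, Lakshmi, Girish.
Sarita is living and takes 1/12.
Priya is living and takes 1/12.
Lakshmi is living and takes 1/12.
Girish is living and takes 1/12.
Kavita is living and takes 1/3.
Chetan predeceased; the 1/3 allotted to Chetan's branch passes to Chetan's issue by representation.
The 1/3 is divided into 3 equal shares of 1/9 among Hemant, Eshan, Rajiv.
Hemant is living and takes 1/9.
Eshan is living and takes 1/9.
Rajiv predeceased; the 1/9 allotted to Rajiv's branch passes to Rajiv's issue by representation.
The 1/9 is divided into 3 equal shares of 1/27 among Manoj, Usha, Vikram.
Manoj is living and takes 1/27.
Usha is living and takes 1/27.
Vikram is living and takes 1/27.

Eshan 1/9; Girish 1/12; Hemant 1/9; Kavita 1/3; Lakshmi 1/12; Manoj 1/27; Priya 1/12; Sarita 1/12; Usha 1/27; Vikram 1/27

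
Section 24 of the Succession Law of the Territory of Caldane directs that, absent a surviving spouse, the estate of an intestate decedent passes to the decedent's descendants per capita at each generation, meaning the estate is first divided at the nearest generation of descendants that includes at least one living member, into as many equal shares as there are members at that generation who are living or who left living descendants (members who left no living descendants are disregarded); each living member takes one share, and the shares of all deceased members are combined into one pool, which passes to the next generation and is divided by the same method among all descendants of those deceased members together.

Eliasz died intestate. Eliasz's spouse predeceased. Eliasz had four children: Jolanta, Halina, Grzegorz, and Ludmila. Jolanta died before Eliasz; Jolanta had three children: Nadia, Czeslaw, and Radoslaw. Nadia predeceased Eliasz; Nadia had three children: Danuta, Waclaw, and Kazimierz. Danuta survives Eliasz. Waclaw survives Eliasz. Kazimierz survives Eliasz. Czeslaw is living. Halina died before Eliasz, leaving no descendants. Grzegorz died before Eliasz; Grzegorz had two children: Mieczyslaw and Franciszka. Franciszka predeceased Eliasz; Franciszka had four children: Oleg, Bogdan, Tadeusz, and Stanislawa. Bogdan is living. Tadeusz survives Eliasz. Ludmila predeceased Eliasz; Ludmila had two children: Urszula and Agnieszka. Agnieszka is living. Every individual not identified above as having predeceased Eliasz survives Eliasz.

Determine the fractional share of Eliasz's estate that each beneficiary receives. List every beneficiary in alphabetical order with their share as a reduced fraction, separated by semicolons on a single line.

There is no surviving spouse, so the entire estate passes to Eliasz's descendants per capita at each generation.
No one at generation 1 (Jolanta, Grzegorz, Ludmila) is living; moving to the next generation.
At generation 2 (Nadia, Czeslaw, Radoslaw, Mieczyslaw, Franciszka, Urszula, Agnieszka) there are 7 shares of (1)/7 = 1/7 each.
Living: Czeslaw, Radoslaw, Mieczyslaw, Urszula, and Agnieszka — each takes 1/7.
Deceased: Nadia and Franciszka. Their combined 2/7 is pooled and carried to generation 3.
At generation 3 (Danuta, Waclaw, Kazimierz, Oleg, Bogdan, Tadeusz, Stanislawa) there are 7 shares of (2/7)/7 = 2/49 each.
Living: Danuta, Waclaw, Kazimierz, Oleg, Bogdan, Tadeusz, and Stanislawa — each takes 2/49.

Agnieszka 1/7; Bogdan 2/49; Czeslaw 1/7; Danuta 2/49; Kazimierz 2/49; Mieczyslaw 1/7; Oleg 2/49; Radoslaw 1/7; Stanislawa 2/49; Tadeusz 2/49; Urszula 1/7; Waclaw 2/49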